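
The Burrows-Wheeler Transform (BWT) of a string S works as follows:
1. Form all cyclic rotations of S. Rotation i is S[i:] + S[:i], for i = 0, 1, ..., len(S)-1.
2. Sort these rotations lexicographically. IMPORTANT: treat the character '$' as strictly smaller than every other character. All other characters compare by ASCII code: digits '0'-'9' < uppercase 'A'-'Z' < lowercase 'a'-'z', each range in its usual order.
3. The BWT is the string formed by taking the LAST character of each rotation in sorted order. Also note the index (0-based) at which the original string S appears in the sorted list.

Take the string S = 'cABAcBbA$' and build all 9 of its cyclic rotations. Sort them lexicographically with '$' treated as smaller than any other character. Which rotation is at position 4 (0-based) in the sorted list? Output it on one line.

All 9 rotations (rotation i = S[i:]+S[:i]):
  rot[0] = cABAcBbA$
  rot[1] = ABAcBbA$c
  rot[2] = BAcBbA$cA
  rot[3] = AcBbA$cAB
  rot[4] = cBbA$cABA
  rot[5] = BbA$cABAc
  rot[6] = bA$cABAcB
  rot[7] = A$cABAcBb
  rot[8] = $cABAcBbA
Sorted (with $ < everything):
  sorted[0] = $cABAcBbA
  sorted[1] = A$cABAcBb
  sorted[2] = ABAcBbA$c
  sorted[3] = AcBbA$cAB
  sorted[4] = BAcBbA$cA
  sorted[5] = BbA$cABAc
  sorted[6] = bA$cABAcB
  sorted[7] = cABAcBbA$
  sorted[8] = cBbA$cABA
sorted[4] = BAcBbA$cA

Answer: BAcBbA$cA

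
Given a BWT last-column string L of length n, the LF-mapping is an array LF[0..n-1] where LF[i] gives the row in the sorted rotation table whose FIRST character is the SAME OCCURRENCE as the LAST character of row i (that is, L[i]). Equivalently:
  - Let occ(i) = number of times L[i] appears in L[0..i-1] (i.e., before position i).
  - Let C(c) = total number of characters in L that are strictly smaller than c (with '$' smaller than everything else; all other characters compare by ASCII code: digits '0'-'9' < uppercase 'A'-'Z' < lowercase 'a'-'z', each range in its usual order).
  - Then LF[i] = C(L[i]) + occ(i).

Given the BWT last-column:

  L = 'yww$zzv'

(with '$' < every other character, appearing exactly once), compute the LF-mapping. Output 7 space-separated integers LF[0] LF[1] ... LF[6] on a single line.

Char counts: '$':1, 'v':1, 'w':2, 'y':1, 'z':2
C (first-col start): C('$')=0, C('v')=1, C('w')=2, C('y')=4, C('z')=5
L[0]='y': occ=0, LF[0]=C('y')+0=4+0=4
L[1]='w': occ=0, LF[1]=C('w')+0=2+0=2
L[2]='w': occ=1, LF[2]=C('w')+1=2+1=3
L[3]='$': occ=0, LF[3]=C('$')+0=0+0=0
L[4]='z': occ=0, LF[4]=C('z')+0=5+0=5
L[5]='z': occ=1, LF[5]=C('z')+1=5+1=6
L[6]='v': occ=0, LF[6]=C('v')+0=1+0=1

Answer: 4 2 3 0 5 6 1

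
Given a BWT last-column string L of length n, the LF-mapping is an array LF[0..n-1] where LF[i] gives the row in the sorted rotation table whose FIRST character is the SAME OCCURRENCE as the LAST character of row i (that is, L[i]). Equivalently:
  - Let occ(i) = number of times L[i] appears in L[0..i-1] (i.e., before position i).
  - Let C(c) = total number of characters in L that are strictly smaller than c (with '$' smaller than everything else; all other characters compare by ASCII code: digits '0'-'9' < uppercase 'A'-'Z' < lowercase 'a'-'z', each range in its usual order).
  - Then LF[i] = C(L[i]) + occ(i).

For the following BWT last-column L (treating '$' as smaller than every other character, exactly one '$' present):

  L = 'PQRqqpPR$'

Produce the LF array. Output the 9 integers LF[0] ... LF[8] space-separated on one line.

Answer: 1 3 4 7 8 6 2 5 0

Derivation:
Char counts: '$':1, 'P':2, 'Q':1, 'R':2, 'p':1, 'q':2
C (first-col start): C('$')=0, C('P')=1, C('Q')=3, C('R')=4, C('p')=6, C('q')=7
L[0]='P': occ=0, LF[0]=C('P')+0=1+0=1
L[1]='Q': occ=0, LF[1]=C('Q')+0=3+0=3
L[2]='R': occ=0, LF[2]=C('R')+0=4+0=4
L[3]='q': occ=0, LF[3]=C('q')+0=7+0=7
L[4]='q': occ=1, LF[4]=C('q')+1=7+1=8
L[5]='p': occ=0, LF[5]=C('p')+0=6+0=6
L[6]='P': occ=1, LF[6]=C('P')+1=1+1=2
L[7]='R': occ=1, LF[7]=C('R')+1=4+1=5
L[8]='$': occ=0, LF[8]=C('$')+0=0+0=0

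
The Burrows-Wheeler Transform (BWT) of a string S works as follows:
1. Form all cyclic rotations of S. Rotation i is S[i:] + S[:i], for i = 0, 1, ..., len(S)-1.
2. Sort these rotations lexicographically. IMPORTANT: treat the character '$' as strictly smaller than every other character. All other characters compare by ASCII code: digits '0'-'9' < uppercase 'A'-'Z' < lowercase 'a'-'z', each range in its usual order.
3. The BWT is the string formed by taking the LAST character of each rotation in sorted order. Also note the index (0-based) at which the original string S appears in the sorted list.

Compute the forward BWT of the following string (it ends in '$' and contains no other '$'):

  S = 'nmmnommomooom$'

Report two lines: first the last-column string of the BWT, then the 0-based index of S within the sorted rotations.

Answer: monommo$monmom
7

Derivation:
All 14 rotations (rotation i = S[i:]+S[:i]):
  rot[0] = nmmnommomooom$
  rot[1] = mmnommomooom$n
  rot[2] = mnommomooom$nm
  rot[3] = nommomooom$nmm
  rot[4] = ommomooom$nmmn
  rot[5] = mmomooom$nmmno
  rot[6] = momooom$nmmnom
  rot[7] = omooom$nmmnomm
  rot[8] = mooom$nmmnommo
  rot[9] = ooom$nmmnommom
  rot[10] = oom$nmmnommomo
  rot[11] = om$nmmnommomoo
  rot[12] = m$nmmnommomooo
  rot[13] = $nmmnommomooom
Sorted (with $ < everything):
  sorted[0] = $nmmnommomooom  (last char: 'm')
  sorted[1] = m$nmmnommomooo  (last char: 'o')
  sorted[2] = mmnommomooom$n  (last char: 'n')
  sorted[3] = mmomooom$nmmno  (last char: 'o')
  sorted[4] = mnommomooom$nm  (last char: 'm')
  sorted[5] = momooom$nmmnom  (last char: 'm')
  sorted[6] = mooom$nmmnommo  (last char: 'o')
  sorted[7] = nmmnommomooom$  (last char: '$')
  sorted[8] = nommomooom$nmm  (last char: 'm')
  sorted[9] = om$nmmnommomoo  (last char: 'o')
  sorted[10] = ommomooom$nmmn  (last char: 'n')
  sorted[11] = omooom$nmmnomm  (last char: 'm')
  sorted[12] = oom$nmmnommomo  (last char: 'o')
  sorted[13] = ooom$nmmnommom  (last char: 'm')
Last column: monommo$monmom
Original string S is at sorted index 7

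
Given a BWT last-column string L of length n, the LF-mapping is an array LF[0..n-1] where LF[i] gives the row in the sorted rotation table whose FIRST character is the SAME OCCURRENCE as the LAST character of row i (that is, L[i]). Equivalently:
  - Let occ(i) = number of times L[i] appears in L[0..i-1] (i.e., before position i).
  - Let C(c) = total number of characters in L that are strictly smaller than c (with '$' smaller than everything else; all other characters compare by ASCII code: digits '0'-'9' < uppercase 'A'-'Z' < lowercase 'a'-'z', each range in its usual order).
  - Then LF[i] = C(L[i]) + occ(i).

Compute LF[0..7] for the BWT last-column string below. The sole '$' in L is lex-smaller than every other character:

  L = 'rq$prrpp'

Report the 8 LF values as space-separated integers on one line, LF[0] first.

Answer: 5 4 0 1 6 7 2 3

Derivation:
Char counts: '$':1, 'p':3, 'q':1, 'r':3
C (first-col start): C('$')=0, C('p')=1, C('q')=4, C('r')=5
L[0]='r': occ=0, LF[0]=C('r')+0=5+0=5
L[1]='q': occ=0, LF[1]=C('q')+0=4+0=4
L[2]='$': occ=0, LF[2]=C('$')+0=0+0=0
L[3]='p': occ=0, LF[3]=C('p')+0=1+0=1
L[4]='r': occ=1, LF[4]=C('r')+1=5+1=6
L[5]='r': occ=2, LF[5]=C('r')+2=5+2=7
L[6]='p': occ=1, LF[6]=C('p')+1=1+1=2
L[7]='p': occ=2, LF[7]=C('p')+2=1+2=3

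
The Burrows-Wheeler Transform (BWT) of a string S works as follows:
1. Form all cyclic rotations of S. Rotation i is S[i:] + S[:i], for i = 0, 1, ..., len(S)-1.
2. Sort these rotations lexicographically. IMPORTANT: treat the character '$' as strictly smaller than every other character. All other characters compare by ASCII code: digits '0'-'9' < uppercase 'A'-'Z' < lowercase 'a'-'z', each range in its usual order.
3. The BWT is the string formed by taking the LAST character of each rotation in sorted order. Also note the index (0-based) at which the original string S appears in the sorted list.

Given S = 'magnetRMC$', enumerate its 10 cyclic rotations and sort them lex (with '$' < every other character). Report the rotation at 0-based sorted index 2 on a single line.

Answer: MC$magnetR

Derivation:
All 10 rotations (rotation i = S[i:]+S[:i]):
  rot[0] = magnetRMC$
  rot[1] = agnetRMC$m
  rot[2] = gnetRMC$ma
  rot[3] = netRMC$mag
  rot[4] = etRMC$magn
  rot[5] = tRMC$magne
  rot[6] = RMC$magnet
  rot[7] = MC$magnetR
  rot[8] = C$magnetRM
  rot[9] = $magnetRMC
Sorted (with $ < everything):
  sorted[0] = $magnetRMC
  sorted[1] = C$magnetRM
  sorted[2] = MC$magnetR
  sorted[3] = RMC$magnet
  sorted[4] = agnetRMC$m
  sorted[5] = etRMC$magn
  sorted[6] = gnetRMC$ma
  sorted[7] = magnetRMC$
  sorted[8] = netRMC$mag
  sorted[9] = tRMC$magne
sorted[2] = MC$magnetR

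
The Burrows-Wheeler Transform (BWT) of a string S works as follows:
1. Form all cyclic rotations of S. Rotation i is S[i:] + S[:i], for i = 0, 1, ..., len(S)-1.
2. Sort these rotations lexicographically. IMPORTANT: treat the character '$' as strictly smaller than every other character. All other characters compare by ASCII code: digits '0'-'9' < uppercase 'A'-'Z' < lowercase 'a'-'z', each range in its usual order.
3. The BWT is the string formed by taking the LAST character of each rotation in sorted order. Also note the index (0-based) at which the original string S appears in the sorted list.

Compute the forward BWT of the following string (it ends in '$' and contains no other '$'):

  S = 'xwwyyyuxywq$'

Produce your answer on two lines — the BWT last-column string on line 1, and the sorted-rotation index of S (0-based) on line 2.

All 12 rotations (rotation i = S[i:]+S[:i]):
  rot[0] = xwwyyyuxywq$
  rot[1] = wwyyyuxywq$x
  rot[2] = wyyyuxywq$xw
  rot[3] = yyyuxywq$xww
  rot[4] = yyuxywq$xwwy
  rot[5] = yuxywq$xwwyy
  rot[6] = uxywq$xwwyyy
  rot[7] = xywq$xwwyyyu
  rot[8] = ywq$xwwyyyux
  rot[9] = wq$xwwyyyuxy
  rot[10] = q$xwwyyyuxyw
  rot[11] = $xwwyyyuxywq
Sorted (with $ < everything):
  sorted[0] = $xwwyyyuxywq  (last char: 'q')
  sorted[1] = q$xwwyyyuxyw  (last char: 'w')
  sorted[2] = uxywq$xwwyyy  (last char: 'y')
  sorted[3] = wq$xwwyyyuxy  (last char: 'y')
  sorted[4] = wwyyyuxywq$x  (last char: 'x')
  sorted[5] = wyyyuxywq$xw  (last char: 'w')
  sorted[6] = xwwyyyuxywq$  (last char: '$')
  sorted[7] = xywq$xwwyyyu  (last char: 'u')
  sorted[8] = yuxywq$xwwyy  (last char: 'y')
  sorted[9] = ywq$xwwyyyux  (last char: 'x')
  sorted[10] = yyuxywq$xwwy  (last char: 'y')
  sorted[11] = yyyuxywq$xww  (last char: 'w')
Last column: qwyyxw$uyxyw
Original string S is at sorted index 6

Answer: qwyyxw$uyxyw
6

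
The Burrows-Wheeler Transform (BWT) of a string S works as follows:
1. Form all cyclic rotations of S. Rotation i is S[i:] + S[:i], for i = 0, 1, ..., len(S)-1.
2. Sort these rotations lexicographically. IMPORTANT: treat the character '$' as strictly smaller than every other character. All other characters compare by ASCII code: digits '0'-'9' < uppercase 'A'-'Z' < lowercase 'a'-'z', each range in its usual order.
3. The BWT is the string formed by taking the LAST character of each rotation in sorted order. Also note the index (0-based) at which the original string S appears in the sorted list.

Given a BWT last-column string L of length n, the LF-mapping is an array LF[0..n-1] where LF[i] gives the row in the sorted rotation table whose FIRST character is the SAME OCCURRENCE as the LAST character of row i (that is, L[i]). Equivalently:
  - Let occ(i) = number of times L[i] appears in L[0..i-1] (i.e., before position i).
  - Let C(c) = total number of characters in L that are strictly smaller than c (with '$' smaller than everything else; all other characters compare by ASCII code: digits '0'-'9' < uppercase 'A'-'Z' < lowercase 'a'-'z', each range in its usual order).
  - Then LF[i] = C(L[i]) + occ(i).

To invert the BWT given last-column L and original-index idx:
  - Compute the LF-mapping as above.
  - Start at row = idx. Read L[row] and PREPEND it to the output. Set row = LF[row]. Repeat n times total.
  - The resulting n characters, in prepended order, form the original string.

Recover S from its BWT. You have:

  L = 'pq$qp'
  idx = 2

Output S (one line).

Answer: pqqp$

Derivation:
LF mapping: 1 3 0 4 2
Walk LF starting at row 2, prepending L[row]:
  step 1: row=2, L[2]='$', prepend. Next row=LF[2]=0
  step 2: row=0, L[0]='p', prepend. Next row=LF[0]=1
  step 3: row=1, L[1]='q', prepend. Next row=LF[1]=3
  step 4: row=3, L[3]='q', prepend. Next row=LF[3]=4
  step 5: row=4, L[4]='p', prepend. Next row=LF[4]=2
Reversed output: pqqp$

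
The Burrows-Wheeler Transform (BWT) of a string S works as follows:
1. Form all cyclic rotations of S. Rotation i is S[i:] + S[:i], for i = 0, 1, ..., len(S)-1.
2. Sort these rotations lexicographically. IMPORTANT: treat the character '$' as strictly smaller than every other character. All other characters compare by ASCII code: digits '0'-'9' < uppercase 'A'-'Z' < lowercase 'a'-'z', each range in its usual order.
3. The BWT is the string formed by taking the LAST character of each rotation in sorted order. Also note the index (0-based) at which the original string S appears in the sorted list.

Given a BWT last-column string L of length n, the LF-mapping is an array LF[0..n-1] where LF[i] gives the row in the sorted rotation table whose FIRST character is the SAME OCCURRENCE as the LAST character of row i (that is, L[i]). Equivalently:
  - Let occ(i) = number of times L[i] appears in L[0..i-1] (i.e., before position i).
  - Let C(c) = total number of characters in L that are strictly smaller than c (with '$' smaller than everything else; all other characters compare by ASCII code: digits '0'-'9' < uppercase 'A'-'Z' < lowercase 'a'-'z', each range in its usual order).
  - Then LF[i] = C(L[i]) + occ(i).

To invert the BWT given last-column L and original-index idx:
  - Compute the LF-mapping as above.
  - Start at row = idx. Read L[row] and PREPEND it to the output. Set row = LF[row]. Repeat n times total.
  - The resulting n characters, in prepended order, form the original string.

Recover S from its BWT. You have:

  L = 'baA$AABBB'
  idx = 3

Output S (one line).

LF mapping: 8 7 1 0 2 3 4 5 6
Walk LF starting at row 3, prepending L[row]:
  step 1: row=3, L[3]='$', prepend. Next row=LF[3]=0
  step 2: row=0, L[0]='b', prepend. Next row=LF[0]=8
  step 3: row=8, L[8]='B', prepend. Next row=LF[8]=6
  step 4: row=6, L[6]='B', prepend. Next row=LF[6]=4
  step 5: row=4, L[4]='A', prepend. Next row=LF[4]=2
  step 6: row=2, L[2]='A', prepend. Next row=LF[2]=1
  step 7: row=1, L[1]='a', prepend. Next row=LF[1]=7
  step 8: row=7, L[7]='B', prepend. Next row=LF[7]=5
  step 9: row=5, L[5]='A', prepend. Next row=LF[5]=3
Reversed output: ABaAABBb$

Answer: ABaAABBb$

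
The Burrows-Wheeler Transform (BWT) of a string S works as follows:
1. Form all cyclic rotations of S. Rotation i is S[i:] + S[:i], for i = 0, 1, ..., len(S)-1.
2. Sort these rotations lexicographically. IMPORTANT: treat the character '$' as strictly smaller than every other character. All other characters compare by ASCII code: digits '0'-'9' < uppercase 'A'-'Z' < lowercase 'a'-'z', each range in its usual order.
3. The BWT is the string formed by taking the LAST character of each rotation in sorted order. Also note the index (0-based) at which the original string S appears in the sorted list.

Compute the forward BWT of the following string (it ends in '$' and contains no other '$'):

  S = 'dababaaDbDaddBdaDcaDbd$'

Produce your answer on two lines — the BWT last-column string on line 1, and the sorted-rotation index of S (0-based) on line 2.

All 23 rotations (rotation i = S[i:]+S[:i]):
  rot[0] = dababaaDbDaddBdaDcaDbd$
  rot[1] = ababaaDbDaddBdaDcaDbd$d
  rot[2] = babaaDbDaddBdaDcaDbd$da
  rot[3] = abaaDbDaddBdaDcaDbd$dab
  rot[4] = baaDbDaddBdaDcaDbd$daba
  rot[5] = aaDbDaddBdaDcaDbd$dabab
  rot[6] = aDbDaddBdaDcaDbd$dababa
  rot[7] = DbDaddBdaDcaDbd$dababaa
  rot[8] = bDaddBdaDcaDbd$dababaaD
  rot[9] = DaddBdaDcaDbd$dababaaDb
  rot[10] = addBdaDcaDbd$dababaaDbD
  rot[11] = ddBdaDcaDbd$dababaaDbDa
  rot[12] = dBdaDcaDbd$dababaaDbDad
  rot[13] = BdaDcaDbd$dababaaDbDadd
  rot[14] = daDcaDbd$dababaaDbDaddB
  rot[15] = aDcaDbd$dababaaDbDaddBd
  rot[16] = DcaDbd$dababaaDbDaddBda
  rot[17] = caDbd$dababaaDbDaddBdaD
  rot[18] = aDbd$dababaaDbDaddBdaDc
  rot[19] = Dbd$dababaaDbDaddBdaDca
  rot[20] = bd$dababaaDbDaddBdaDcaD
  rot[21] = d$dababaaDbDaddBdaDcaDb
  rot[22] = $dababaaDbDaddBdaDcaDbd
Sorted (with $ < everything):
  sorted[0] = $dababaaDbDaddBdaDcaDbd  (last char: 'd')
  sorted[1] = BdaDcaDbd$dababaaDbDadd  (last char: 'd')
  sorted[2] = DaddBdaDcaDbd$dababaaDb  (last char: 'b')
  sorted[3] = DbDaddBdaDcaDbd$dababaa  (last char: 'a')
  sorted[4] = Dbd$dababaaDbDaddBdaDca  (last char: 'a')
  sorted[5] = DcaDbd$dababaaDbDaddBda  (last char: 'a')
  sorted[6] = aDbDaddBdaDcaDbd$dababa  (last char: 'a')
  sorted[7] = aDbd$dababaaDbDaddBdaDc  (last char: 'c')
  sorted[8] = aDcaDbd$dababaaDbDaddBd  (last char: 'd')
  sorted[9] = aaDbDaddBdaDcaDbd$dabab  (last char: 'b')
  sorted[10] = abaaDbDaddBdaDcaDbd$dab  (last char: 'b')
  sorted[11] = ababaaDbDaddBdaDcaDbd$d  (last char: 'd')
  sorted[12] = addBdaDcaDbd$dababaaDbD  (last char: 'D')
  sorted[13] = bDaddBdaDcaDbd$dababaaD  (last char: 'D')
  sorted[14] = baaDbDaddBdaDcaDbd$daba  (last char: 'a')
  sorted[15] = babaaDbDaddBdaDcaDbd$da  (last char: 'a')
  sorted[16] = bd$dababaaDbDaddBdaDcaD  (last char: 'D')
  sorted[17] = caDbd$dababaaDbDaddBdaD  (last char: 'D')
  sorted[18] = d$dababaaDbDaddBdaDcaDb  (last char: 'b')
  sorted[19] = dBdaDcaDbd$dababaaDbDad  (last char: 'd')
  sorted[20] = daDcaDbd$dababaaDbDaddB  (last char: 'B')
  sorted[21] = dababaaDbDaddBdaDcaDbd$  (last char: '$')
  sorted[22] = ddBdaDcaDbd$dababaaDbDa  (last char: 'a')
Last column: ddbaaaacdbbdDDaaDDbdB$a
Original string S is at sorted index 21

Answer: ddbaaaacdbbdDDaaDDbdB$a
21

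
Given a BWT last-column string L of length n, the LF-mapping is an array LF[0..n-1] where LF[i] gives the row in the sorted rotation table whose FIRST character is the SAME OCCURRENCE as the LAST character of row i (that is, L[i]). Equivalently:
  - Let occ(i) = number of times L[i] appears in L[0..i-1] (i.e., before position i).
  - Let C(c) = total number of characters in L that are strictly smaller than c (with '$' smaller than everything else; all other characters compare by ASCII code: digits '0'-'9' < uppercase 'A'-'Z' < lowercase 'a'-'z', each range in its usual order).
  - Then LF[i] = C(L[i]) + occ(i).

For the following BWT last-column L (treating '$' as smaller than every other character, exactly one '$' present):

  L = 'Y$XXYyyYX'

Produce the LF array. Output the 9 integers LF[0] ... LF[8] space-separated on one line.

Char counts: '$':1, 'X':3, 'Y':3, 'y':2
C (first-col start): C('$')=0, C('X')=1, C('Y')=4, C('y')=7
L[0]='Y': occ=0, LF[0]=C('Y')+0=4+0=4
L[1]='$': occ=0, LF[1]=C('$')+0=0+0=0
L[2]='X': occ=0, LF[2]=C('X')+0=1+0=1
L[3]='X': occ=1, LF[3]=C('X')+1=1+1=2
L[4]='Y': occ=1, LF[4]=C('Y')+1=4+1=5
L[5]='y': occ=0, LF[5]=C('y')+0=7+0=7
L[6]='y': occ=1, LF[6]=C('y')+1=7+1=8
L[7]='Y': occ=2, LF[7]=C('Y')+2=4+2=6
L[8]='X': occ=2, LF[8]=C('X')+2=1+2=3

Answer: 4 0 1 2 5 7 8 6 3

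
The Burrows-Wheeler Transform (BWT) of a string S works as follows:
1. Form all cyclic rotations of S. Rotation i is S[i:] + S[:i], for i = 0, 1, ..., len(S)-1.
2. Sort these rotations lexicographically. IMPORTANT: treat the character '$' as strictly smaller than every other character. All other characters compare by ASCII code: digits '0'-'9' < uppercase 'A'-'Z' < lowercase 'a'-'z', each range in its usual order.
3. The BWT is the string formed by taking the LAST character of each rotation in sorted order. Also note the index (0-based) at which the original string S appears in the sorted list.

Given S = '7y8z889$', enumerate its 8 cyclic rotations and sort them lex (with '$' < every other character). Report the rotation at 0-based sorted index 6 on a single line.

All 8 rotations (rotation i = S[i:]+S[:i]):
  rot[0] = 7y8z889$
  rot[1] = y8z889$7
  rot[2] = 8z889$7y
  rot[3] = z889$7y8
  rot[4] = 889$7y8z
  rot[5] = 89$7y8z8
  rot[6] = 9$7y8z88
  rot[7] = $7y8z889
Sorted (with $ < everything):
  sorted[0] = $7y8z889
  sorted[1] = 7y8z889$
  sorted[2] = 889$7y8z
  sorted[3] = 89$7y8z8
  sorted[4] = 8z889$7y
  sorted[5] = 9$7y8z88
  sorted[6] = y8z889$7
  sorted[7] = z889$7y8
sorted[6] = y8z889$7

Answer: y8z889$7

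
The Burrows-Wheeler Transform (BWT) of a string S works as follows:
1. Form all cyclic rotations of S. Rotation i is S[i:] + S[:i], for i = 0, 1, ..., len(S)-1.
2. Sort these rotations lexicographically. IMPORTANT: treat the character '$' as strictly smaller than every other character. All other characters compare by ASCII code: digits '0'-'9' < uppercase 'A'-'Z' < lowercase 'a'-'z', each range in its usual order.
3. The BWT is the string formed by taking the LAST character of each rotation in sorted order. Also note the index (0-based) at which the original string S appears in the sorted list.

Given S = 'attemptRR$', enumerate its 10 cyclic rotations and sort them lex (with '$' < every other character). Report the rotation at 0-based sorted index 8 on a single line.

All 10 rotations (rotation i = S[i:]+S[:i]):
  rot[0] = attemptRR$
  rot[1] = ttemptRR$a
  rot[2] = temptRR$at
  rot[3] = emptRR$att
  rot[4] = mptRR$atte
  rot[5] = ptRR$attem
  rot[6] = tRR$attemp
  rot[7] = RR$attempt
  rot[8] = R$attemptR
  rot[9] = $attemptRR
Sorted (with $ < everything):
  sorted[0] = $attemptRR
  sorted[1] = R$attemptR
  sorted[2] = RR$attempt
  sorted[3] = attemptRR$
  sorted[4] = emptRR$att
  sorted[5] = mptRR$atte
  sorted[6] = ptRR$attem
  sorted[7] = tRR$attemp
  sorted[8] = temptRR$at
  sorted[9] = ttemptRR$a
sorted[8] = temptRR$at

Answer: temptRR$at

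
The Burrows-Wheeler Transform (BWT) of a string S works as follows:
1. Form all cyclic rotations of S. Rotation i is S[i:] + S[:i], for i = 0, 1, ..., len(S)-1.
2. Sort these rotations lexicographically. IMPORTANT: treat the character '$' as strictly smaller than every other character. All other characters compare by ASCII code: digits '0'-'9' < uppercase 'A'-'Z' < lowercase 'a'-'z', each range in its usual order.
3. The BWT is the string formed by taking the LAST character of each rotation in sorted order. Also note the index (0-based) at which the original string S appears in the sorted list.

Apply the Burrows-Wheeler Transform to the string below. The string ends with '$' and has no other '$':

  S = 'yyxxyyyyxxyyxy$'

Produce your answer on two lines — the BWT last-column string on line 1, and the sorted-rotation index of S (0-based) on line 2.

All 15 rotations (rotation i = S[i:]+S[:i]):
  rot[0] = yyxxyyyyxxyyxy$
  rot[1] = yxxyyyyxxyyxy$y
  rot[2] = xxyyyyxxyyxy$yy
  rot[3] = xyyyyxxyyxy$yyx
  rot[4] = yyyyxxyyxy$yyxx
  rot[5] = yyyxxyyxy$yyxxy
  rot[6] = yyxxyyxy$yyxxyy
  rot[7] = yxxyyxy$yyxxyyy
  rot[8] = xxyyxy$yyxxyyyy
  rot[9] = xyyxy$yyxxyyyyx
  rot[10] = yyxy$yyxxyyyyxx
  rot[11] = yxy$yyxxyyyyxxy
  rot[12] = xy$yyxxyyyyxxyy
  rot[13] = y$yyxxyyyyxxyyx
  rot[14] = $yyxxyyyyxxyyxy
Sorted (with $ < everything):
  sorted[0] = $yyxxyyyyxxyyxy  (last char: 'y')
  sorted[1] = xxyyxy$yyxxyyyy  (last char: 'y')
  sorted[2] = xxyyyyxxyyxy$yy  (last char: 'y')
  sorted[3] = xy$yyxxyyyyxxyy  (last char: 'y')
  sorted[4] = xyyxy$yyxxyyyyx  (last char: 'x')
  sorted[5] = xyyyyxxyyxy$yyx  (last char: 'x')
  sorted[6] = y$yyxxyyyyxxyyx  (last char: 'x')
  sorted[7] = yxxyyxy$yyxxyyy  (last char: 'y')
  sorted[8] = yxxyyyyxxyyxy$y  (last char: 'y')
  sorted[9] = yxy$yyxxyyyyxxy  (last char: 'y')
  sorted[10] = yyxxyyxy$yyxxyy  (last char: 'y')
  sorted[11] = yyxxyyyyxxyyxy$  (last char: '$')
  sorted[12] = yyxy$yyxxyyyyxx  (last char: 'x')
  sorted[13] = yyyxxyyxy$yyxxy  (last char: 'y')
  sorted[14] = yyyyxxyyxy$yyxx  (last char: 'x')
Last column: yyyyxxxyyyy$xyx
Original string S is at sorted index 11

Answer: yyyyxxxyyyy$xyx
11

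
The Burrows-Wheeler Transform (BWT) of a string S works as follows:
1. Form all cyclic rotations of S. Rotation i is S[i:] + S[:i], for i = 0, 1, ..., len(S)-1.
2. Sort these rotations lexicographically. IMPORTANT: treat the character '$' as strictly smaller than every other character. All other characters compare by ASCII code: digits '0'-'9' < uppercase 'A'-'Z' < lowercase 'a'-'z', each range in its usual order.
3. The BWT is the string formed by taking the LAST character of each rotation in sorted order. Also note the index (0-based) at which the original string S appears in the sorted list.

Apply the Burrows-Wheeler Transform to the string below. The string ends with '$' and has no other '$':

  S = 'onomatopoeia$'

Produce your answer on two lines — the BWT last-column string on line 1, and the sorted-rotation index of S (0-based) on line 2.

All 13 rotations (rotation i = S[i:]+S[:i]):
  rot[0] = onomatopoeia$
  rot[1] = nomatopoeia$o
  rot[2] = omatopoeia$on
  rot[3] = matopoeia$ono
  rot[4] = atopoeia$onom
  rot[5] = topoeia$onoma
  rot[6] = opoeia$onomat
  rot[7] = poeia$onomato
  rot[8] = oeia$onomatop
  rot[9] = eia$onomatopo
  rot[10] = ia$onomatopoe
  rot[11] = a$onomatopoei
  rot[12] = $onomatopoeia
Sorted (with $ < everything):
  sorted[0] = $onomatopoeia  (last char: 'a')
  sorted[1] = a$onomatopoei  (last char: 'i')
  sorted[2] = atopoeia$onom  (last char: 'm')
  sorted[3] = eia$onomatopo  (last char: 'o')
  sorted[4] = ia$onomatopoe  (last char: 'e')
  sorted[5] = matopoeia$ono  (last char: 'o')
  sorted[6] = nomatopoeia$o  (last char: 'o')
  sorted[7] = oeia$onomatop  (last char: 'p')
  sorted[8] = omatopoeia$on  (last char: 'n')
  sorted[9] = onomatopoeia$  (last char: '$')
  sorted[10] = opoeia$onomat  (last char: 't')
  sorted[11] = poeia$onomato  (last char: 'o')
  sorted[12] = topoeia$onoma  (last char: 'a')
Last column: aimoeoopn$toa
Original string S is at sorted index 9

Answer: aimoeoopn$toa
9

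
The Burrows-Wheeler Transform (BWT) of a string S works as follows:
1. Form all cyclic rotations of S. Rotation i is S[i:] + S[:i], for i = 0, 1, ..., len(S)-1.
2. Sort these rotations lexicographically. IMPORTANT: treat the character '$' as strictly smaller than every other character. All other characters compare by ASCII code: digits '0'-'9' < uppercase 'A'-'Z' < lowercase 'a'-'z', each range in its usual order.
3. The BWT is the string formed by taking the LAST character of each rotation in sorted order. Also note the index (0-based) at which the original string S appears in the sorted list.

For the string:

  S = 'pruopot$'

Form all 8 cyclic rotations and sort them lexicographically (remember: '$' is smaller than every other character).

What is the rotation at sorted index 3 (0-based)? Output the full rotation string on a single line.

Answer: pot$pruo

Derivation:
All 8 rotations (rotation i = S[i:]+S[:i]):
  rot[0] = pruopot$
  rot[1] = ruopot$p
  rot[2] = uopot$pr
  rot[3] = opot$pru
  rot[4] = pot$pruo
  rot[5] = ot$pruop
  rot[6] = t$pruopo
  rot[7] = $pruopot
Sorted (with $ < everything):
  sorted[0] = $pruopot
  sorted[1] = opot$pru
  sorted[2] = ot$pruop
  sorted[3] = pot$pruo
  sorted[4] = pruopot$
  sorted[5] = ruopot$p
  sorted[6] = t$pruopo
  sorted[7] = uopot$pr
sorted[3] = pot$pruo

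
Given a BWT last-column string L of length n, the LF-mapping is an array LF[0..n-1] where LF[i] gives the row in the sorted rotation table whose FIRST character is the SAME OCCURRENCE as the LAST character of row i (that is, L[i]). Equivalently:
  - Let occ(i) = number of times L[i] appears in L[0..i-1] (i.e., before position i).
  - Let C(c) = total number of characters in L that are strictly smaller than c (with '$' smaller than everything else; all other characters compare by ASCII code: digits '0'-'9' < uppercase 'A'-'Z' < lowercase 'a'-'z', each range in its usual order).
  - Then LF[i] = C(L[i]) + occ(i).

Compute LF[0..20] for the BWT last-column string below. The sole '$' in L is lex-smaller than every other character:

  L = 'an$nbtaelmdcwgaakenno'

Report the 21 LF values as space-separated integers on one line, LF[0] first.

Char counts: '$':1, 'a':4, 'b':1, 'c':1, 'd':1, 'e':2, 'g':1, 'k':1, 'l':1, 'm':1, 'n':4, 'o':1, 't':1, 'w':1
C (first-col start): C('$')=0, C('a')=1, C('b')=5, C('c')=6, C('d')=7, C('e')=8, C('g')=10, C('k')=11, C('l')=12, C('m')=13, C('n')=14, C('o')=18, C('t')=19, C('w')=20
L[0]='a': occ=0, LF[0]=C('a')+0=1+0=1
L[1]='n': occ=0, LF[1]=C('n')+0=14+0=14
L[2]='$': occ=0, LF[2]=C('$')+0=0+0=0
L[3]='n': occ=1, LF[3]=C('n')+1=14+1=15
L[4]='b': occ=0, LF[4]=C('b')+0=5+0=5
L[5]='t': occ=0, LF[5]=C('t')+0=19+0=19
L[6]='a': occ=1, LF[6]=C('a')+1=1+1=2
L[7]='e': occ=0, LF[7]=C('e')+0=8+0=8
L[8]='l': occ=0, LF[8]=C('l')+0=12+0=12
L[9]='m': occ=0, LF[9]=C('m')+0=13+0=13
L[10]='d': occ=0, LF[10]=C('d')+0=7+0=7
L[11]='c': occ=0, LF[11]=C('c')+0=6+0=6
L[12]='w': occ=0, LF[12]=C('w')+0=20+0=20
L[13]='g': occ=0, LF[13]=C('g')+0=10+0=10
L[14]='a': occ=2, LF[14]=C('a')+2=1+2=3
L[15]='a': occ=3, LF[15]=C('a')+3=1+3=4
L[16]='k': occ=0, LF[16]=C('k')+0=11+0=11
L[17]='e': occ=1, LF[17]=C('e')+1=8+1=9
L[18]='n': occ=2, LF[18]=C('n')+2=14+2=16
L[19]='n': occ=3, LF[19]=C('n')+3=14+3=17
L[20]='o': occ=0, LF[20]=C('o')+0=18+0=18

Answer: 1 14 0 15 5 19 2 8 12 13 7 6 20 10 3 4 11 9 16 17 18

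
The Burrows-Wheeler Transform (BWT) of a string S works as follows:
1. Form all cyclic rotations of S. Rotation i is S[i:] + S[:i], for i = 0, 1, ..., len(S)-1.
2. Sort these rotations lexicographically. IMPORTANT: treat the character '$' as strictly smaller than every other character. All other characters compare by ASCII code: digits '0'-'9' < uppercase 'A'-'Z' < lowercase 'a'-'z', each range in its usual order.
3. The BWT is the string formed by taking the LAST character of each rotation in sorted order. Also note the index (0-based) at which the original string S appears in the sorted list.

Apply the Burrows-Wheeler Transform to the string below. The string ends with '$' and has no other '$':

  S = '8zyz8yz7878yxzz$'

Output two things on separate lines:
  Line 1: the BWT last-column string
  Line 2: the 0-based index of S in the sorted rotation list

All 16 rotations (rotation i = S[i:]+S[:i]):
  rot[0] = 8zyz8yz7878yxzz$
  rot[1] = zyz8yz7878yxzz$8
  rot[2] = yz8yz7878yxzz$8z
  rot[3] = z8yz7878yxzz$8zy
  rot[4] = 8yz7878yxzz$8zyz
  rot[5] = yz7878yxzz$8zyz8
  rot[6] = z7878yxzz$8zyz8y
  rot[7] = 7878yxzz$8zyz8yz
  rot[8] = 878yxzz$8zyz8yz7
  rot[9] = 78yxzz$8zyz8yz78
  rot[10] = 8yxzz$8zyz8yz787
  rot[11] = yxzz$8zyz8yz7878
  rot[12] = xzz$8zyz8yz7878y
  rot[13] = zz$8zyz8yz7878yx
  rot[14] = z$8zyz8yz7878yxz
  rot[15] = $8zyz8yz7878yxzz
Sorted (with $ < everything):
  sorted[0] = $8zyz8yz7878yxzz  (last char: 'z')
  sorted[1] = 7878yxzz$8zyz8yz  (last char: 'z')
  sorted[2] = 78yxzz$8zyz8yz78  (last char: '8')
  sorted[3] = 878yxzz$8zyz8yz7  (last char: '7')
  sorted[4] = 8yxzz$8zyz8yz787  (last char: '7')
  sorted[5] = 8yz7878yxzz$8zyz  (last char: 'z')
  sorted[6] = 8zyz8yz7878yxzz$  (last char: '$')
  sorted[7] = xzz$8zyz8yz7878y  (last char: 'y')
  sorted[8] = yxzz$8zyz8yz7878  (last char: '8')
  sorted[9] = yz7878yxzz$8zyz8  (last char: '8')
  sorted[10] = yz8yz7878yxzz$8z  (last char: 'z')
  sorted[11] = z$8zyz8yz7878yxz  (last char: 'z')
  sorted[12] = z7878yxzz$8zyz8y  (last char: 'y')
  sorted[13] = z8yz7878yxzz$8zy  (last char: 'y')
  sorted[14] = zyz8yz7878yxzz$8  (last char: '8')
  sorted[15] = zz$8zyz8yz7878yx  (last char: 'x')
Last column: zz877z$y88zzyy8x
Original string S is at sorted index 6

Answer: zz877z$y88zzyy8x
6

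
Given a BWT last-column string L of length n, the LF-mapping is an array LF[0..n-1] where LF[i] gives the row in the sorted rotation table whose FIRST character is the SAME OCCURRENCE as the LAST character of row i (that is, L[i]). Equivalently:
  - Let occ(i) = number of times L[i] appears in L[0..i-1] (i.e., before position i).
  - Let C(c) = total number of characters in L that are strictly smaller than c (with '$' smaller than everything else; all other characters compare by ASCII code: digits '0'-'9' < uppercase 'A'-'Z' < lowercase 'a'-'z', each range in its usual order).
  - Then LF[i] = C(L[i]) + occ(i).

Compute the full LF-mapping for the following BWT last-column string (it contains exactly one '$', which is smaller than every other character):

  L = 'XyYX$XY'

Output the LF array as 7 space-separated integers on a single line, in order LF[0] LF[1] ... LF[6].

Char counts: '$':1, 'X':3, 'Y':2, 'y':1
C (first-col start): C('$')=0, C('X')=1, C('Y')=4, C('y')=6
L[0]='X': occ=0, LF[0]=C('X')+0=1+0=1
L[1]='y': occ=0, LF[1]=C('y')+0=6+0=6
L[2]='Y': occ=0, LF[2]=C('Y')+0=4+0=4
L[3]='X': occ=1, LF[3]=C('X')+1=1+1=2
L[4]='$': occ=0, LF[4]=C('$')+0=0+0=0
L[5]='X': occ=2, LF[5]=C('X')+2=1+2=3
L[6]='Y': occ=1, LF[6]=C('Y')+1=4+1=5

Answer: 1 6 4 2 0 3 5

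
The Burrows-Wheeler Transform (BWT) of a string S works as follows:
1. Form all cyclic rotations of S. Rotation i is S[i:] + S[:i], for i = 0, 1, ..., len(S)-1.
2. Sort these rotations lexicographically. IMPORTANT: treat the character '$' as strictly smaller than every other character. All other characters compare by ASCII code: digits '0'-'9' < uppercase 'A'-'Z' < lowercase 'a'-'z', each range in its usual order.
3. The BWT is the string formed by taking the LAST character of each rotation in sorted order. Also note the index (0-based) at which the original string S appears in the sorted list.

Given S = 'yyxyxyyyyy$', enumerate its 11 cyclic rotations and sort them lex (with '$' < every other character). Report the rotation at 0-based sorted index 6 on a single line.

All 11 rotations (rotation i = S[i:]+S[:i]):
  rot[0] = yyxyxyyyyy$
  rot[1] = yxyxyyyyy$y
  rot[2] = xyxyyyyy$yy
  rot[3] = yxyyyyy$yyx
  rot[4] = xyyyyy$yyxy
  rot[5] = yyyyy$yyxyx
  rot[6] = yyyy$yyxyxy
  rot[7] = yyy$yyxyxyy
  rot[8] = yy$yyxyxyyy
  rot[9] = y$yyxyxyyyy
  rot[10] = $yyxyxyyyyy
Sorted (with $ < everything):
  sorted[0] = $yyxyxyyyyy
  sorted[1] = xyxyyyyy$yy
  sorted[2] = xyyyyy$yyxy
  sorted[3] = y$yyxyxyyyy
  sorted[4] = yxyxyyyyy$y
  sorted[5] = yxyyyyy$yyx
  sorted[6] = yy$yyxyxyyy
  sorted[7] = yyxyxyyyyy$
  sorted[8] = yyy$yyxyxyy
  sorted[9] = yyyy$yyxyxy
  sorted[10] = yyyyy$yyxyx
sorted[6] = yy$yyxyxyyy

Answer: yy$yyxyxyyy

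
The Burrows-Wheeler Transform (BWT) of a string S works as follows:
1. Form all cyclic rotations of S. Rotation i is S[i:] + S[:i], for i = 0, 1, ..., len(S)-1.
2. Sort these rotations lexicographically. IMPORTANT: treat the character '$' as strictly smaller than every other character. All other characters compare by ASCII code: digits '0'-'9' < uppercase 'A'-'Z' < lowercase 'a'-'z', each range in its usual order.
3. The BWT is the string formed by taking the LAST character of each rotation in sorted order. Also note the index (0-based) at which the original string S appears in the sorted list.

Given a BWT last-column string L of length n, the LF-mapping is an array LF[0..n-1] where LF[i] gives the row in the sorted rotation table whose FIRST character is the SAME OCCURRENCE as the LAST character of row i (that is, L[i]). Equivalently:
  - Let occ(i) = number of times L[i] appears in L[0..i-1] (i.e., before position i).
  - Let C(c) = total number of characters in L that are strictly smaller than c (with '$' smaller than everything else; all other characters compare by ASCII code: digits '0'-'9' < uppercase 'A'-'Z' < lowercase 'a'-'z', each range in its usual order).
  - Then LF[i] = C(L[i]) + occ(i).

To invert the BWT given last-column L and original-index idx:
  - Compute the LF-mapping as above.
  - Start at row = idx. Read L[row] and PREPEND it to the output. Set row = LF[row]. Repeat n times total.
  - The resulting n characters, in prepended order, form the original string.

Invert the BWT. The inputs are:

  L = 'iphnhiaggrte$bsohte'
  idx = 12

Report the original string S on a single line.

Answer: neighborhspaghetti$

Derivation:
LF mapping: 10 14 7 12 8 11 1 5 6 15 17 3 0 2 16 13 9 18 4
Walk LF starting at row 12, prepending L[row]:
  step 1: row=12, L[12]='$', prepend. Next row=LF[12]=0
  step 2: row=0, L[0]='i', prepend. Next row=LF[0]=10
  step 3: row=10, L[10]='t', prepend. Next row=LF[10]=17
  step 4: row=17, L[17]='t', prepend. Next row=LF[17]=18
  step 5: row=18, L[18]='e', prepend. Next row=LF[18]=4
  step 6: row=4, L[4]='h', prepend. Next row=LF[4]=8
  step 7: row=8, L[8]='g', prepend. Next row=LF[8]=6
  step 8: row=6, L[6]='a', prepend. Next row=LF[6]=1
  step 9: row=1, L[1]='p', prepend. Next row=LF[1]=14
  step 10: row=14, L[14]='s', prepend. Next row=LF[14]=16
  step 11: row=16, L[16]='h', prepend. Next row=LF[16]=9
  step 12: row=9, L[9]='r', prepend. Next row=LF[9]=15
  step 13: row=15, L[15]='o', prepend. Next row=LF[15]=13
  step 14: row=13, L[13]='b', prepend. Next row=LF[13]=2
  step 15: row=2, L[2]='h', prepend. Next row=LF[2]=7
  step 16: row=7, L[7]='g', prepend. Next row=LF[7]=5
  step 17: row=5, L[5]='i', prepend. Next row=LF[5]=11
  step 18: row=11, L[11]='e', prepend. Next row=LF[11]=3
  step 19: row=3, L[3]='n', prepend. Next row=LF[3]=12
Reversed output: neighborhspaghetti$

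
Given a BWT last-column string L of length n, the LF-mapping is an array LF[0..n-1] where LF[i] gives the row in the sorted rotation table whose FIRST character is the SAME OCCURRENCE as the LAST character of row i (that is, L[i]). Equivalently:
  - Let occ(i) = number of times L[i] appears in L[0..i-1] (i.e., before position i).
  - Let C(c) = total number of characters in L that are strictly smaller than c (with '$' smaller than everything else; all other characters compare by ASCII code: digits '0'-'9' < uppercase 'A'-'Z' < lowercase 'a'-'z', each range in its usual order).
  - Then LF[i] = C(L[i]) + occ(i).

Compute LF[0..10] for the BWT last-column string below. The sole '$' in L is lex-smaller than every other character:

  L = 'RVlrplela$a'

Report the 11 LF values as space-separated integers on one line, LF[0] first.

Char counts: '$':1, 'R':1, 'V':1, 'a':2, 'e':1, 'l':3, 'p':1, 'r':1
C (first-col start): C('$')=0, C('R')=1, C('V')=2, C('a')=3, C('e')=5, C('l')=6, C('p')=9, C('r')=10
L[0]='R': occ=0, LF[0]=C('R')+0=1+0=1
L[1]='V': occ=0, LF[1]=C('V')+0=2+0=2
L[2]='l': occ=0, LF[2]=C('l')+0=6+0=6
L[3]='r': occ=0, LF[3]=C('r')+0=10+0=10
L[4]='p': occ=0, LF[4]=C('p')+0=9+0=9
L[5]='l': occ=1, LF[5]=C('l')+1=6+1=7
L[6]='e': occ=0, LF[6]=C('e')+0=5+0=5
L[7]='l': occ=2, LF[7]=C('l')+2=6+2=8
L[8]='a': occ=0, LF[8]=C('a')+0=3+0=3
L[9]='$': occ=0, LF[9]=C('$')+0=0+0=0
L[10]='a': occ=1, LF[10]=C('a')+1=3+1=4

Answer: 1 2 6 10 9 7 5 8 3 0 4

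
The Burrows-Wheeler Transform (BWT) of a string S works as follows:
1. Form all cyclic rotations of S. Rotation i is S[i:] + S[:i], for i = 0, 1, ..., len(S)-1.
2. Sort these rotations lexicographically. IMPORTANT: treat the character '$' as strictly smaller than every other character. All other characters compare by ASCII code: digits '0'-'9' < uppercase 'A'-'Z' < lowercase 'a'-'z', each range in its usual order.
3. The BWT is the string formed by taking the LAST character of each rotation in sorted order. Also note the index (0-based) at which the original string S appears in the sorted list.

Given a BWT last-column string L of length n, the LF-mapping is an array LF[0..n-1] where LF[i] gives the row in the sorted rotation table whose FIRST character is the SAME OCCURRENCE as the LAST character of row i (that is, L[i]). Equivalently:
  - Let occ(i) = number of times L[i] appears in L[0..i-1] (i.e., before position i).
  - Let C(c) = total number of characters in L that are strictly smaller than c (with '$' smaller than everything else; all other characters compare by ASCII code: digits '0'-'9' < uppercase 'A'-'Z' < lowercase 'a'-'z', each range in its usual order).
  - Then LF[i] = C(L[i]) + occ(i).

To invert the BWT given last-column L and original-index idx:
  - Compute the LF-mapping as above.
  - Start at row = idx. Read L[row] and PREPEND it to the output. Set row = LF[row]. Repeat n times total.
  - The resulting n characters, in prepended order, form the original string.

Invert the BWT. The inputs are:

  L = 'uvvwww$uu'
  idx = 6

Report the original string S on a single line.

LF mapping: 1 4 5 6 7 8 0 2 3
Walk LF starting at row 6, prepending L[row]:
  step 1: row=6, L[6]='$', prepend. Next row=LF[6]=0
  step 2: row=0, L[0]='u', prepend. Next row=LF[0]=1
  step 3: row=1, L[1]='v', prepend. Next row=LF[1]=4
  step 4: row=4, L[4]='w', prepend. Next row=LF[4]=7
  step 5: row=7, L[7]='u', prepend. Next row=LF[7]=2
  step 6: row=2, L[2]='v', prepend. Next row=LF[2]=5
  step 7: row=5, L[5]='w', prepend. Next row=LF[5]=8
  step 8: row=8, L[8]='u', prepend. Next row=LF[8]=3
  step 9: row=3, L[3]='w', prepend. Next row=LF[3]=6
Reversed output: wuwvuwvu$

Answer: wuwvuwvu$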